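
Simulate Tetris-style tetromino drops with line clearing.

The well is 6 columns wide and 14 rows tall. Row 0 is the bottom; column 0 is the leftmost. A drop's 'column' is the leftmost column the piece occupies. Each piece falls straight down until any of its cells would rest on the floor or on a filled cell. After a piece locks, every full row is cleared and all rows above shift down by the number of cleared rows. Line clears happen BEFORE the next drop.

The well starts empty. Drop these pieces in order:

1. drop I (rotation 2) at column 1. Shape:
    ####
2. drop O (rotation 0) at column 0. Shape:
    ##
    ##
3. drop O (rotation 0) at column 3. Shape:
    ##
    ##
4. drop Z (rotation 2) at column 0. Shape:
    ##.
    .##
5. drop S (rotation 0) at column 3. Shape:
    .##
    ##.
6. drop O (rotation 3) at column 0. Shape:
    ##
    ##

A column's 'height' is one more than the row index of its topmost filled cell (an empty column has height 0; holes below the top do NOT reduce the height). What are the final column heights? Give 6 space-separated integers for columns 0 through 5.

Drop 1: I rot2 at col 1 lands with bottom-row=0; cleared 0 line(s) (total 0); column heights now [0 1 1 1 1 0], max=1
Drop 2: O rot0 at col 0 lands with bottom-row=1; cleared 0 line(s) (total 0); column heights now [3 3 1 1 1 0], max=3
Drop 3: O rot0 at col 3 lands with bottom-row=1; cleared 0 line(s) (total 0); column heights now [3 3 1 3 3 0], max=3
Drop 4: Z rot2 at col 0 lands with bottom-row=3; cleared 0 line(s) (total 0); column heights now [5 5 4 3 3 0], max=5
Drop 5: S rot0 at col 3 lands with bottom-row=3; cleared 0 line(s) (total 0); column heights now [5 5 4 4 5 5], max=5
Drop 6: O rot3 at col 0 lands with bottom-row=5; cleared 0 line(s) (total 0); column heights now [7 7 4 4 5 5], max=7

Answer: 7 7 4 4 5 5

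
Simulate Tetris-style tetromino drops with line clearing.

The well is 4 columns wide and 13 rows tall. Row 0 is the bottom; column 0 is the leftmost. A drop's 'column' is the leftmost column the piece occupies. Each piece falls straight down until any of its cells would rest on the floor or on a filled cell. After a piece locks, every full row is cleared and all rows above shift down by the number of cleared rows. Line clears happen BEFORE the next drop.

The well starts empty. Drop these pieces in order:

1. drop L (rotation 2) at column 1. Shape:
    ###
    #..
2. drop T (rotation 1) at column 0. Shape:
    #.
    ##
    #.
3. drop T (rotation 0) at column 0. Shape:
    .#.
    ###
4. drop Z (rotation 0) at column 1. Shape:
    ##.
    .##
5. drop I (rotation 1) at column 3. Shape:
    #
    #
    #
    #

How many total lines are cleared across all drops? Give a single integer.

Answer: 1

Derivation:
Drop 1: L rot2 at col 1 lands with bottom-row=0; cleared 0 line(s) (total 0); column heights now [0 2 2 2], max=2
Drop 2: T rot1 at col 0 lands with bottom-row=1; cleared 1 line(s) (total 1); column heights now [3 2 0 0], max=3
Drop 3: T rot0 at col 0 lands with bottom-row=3; cleared 0 line(s) (total 1); column heights now [4 5 4 0], max=5
Drop 4: Z rot0 at col 1 lands with bottom-row=4; cleared 0 line(s) (total 1); column heights now [4 6 6 5], max=6
Drop 5: I rot1 at col 3 lands with bottom-row=5; cleared 0 line(s) (total 1); column heights now [4 6 6 9], max=9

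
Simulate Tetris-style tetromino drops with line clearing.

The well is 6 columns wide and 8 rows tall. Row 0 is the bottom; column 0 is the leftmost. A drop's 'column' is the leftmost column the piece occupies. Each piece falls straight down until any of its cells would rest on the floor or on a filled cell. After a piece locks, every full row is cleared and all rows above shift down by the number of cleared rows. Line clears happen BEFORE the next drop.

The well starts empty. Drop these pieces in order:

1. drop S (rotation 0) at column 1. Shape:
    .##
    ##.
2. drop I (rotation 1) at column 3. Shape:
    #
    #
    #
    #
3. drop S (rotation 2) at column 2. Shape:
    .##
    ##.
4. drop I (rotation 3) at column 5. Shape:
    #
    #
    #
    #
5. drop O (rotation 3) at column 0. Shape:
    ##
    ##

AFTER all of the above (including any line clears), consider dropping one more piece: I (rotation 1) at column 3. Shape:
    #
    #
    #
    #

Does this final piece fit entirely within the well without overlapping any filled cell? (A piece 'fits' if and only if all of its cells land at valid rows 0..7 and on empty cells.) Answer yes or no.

Drop 1: S rot0 at col 1 lands with bottom-row=0; cleared 0 line(s) (total 0); column heights now [0 1 2 2 0 0], max=2
Drop 2: I rot1 at col 3 lands with bottom-row=2; cleared 0 line(s) (total 0); column heights now [0 1 2 6 0 0], max=6
Drop 3: S rot2 at col 2 lands with bottom-row=6; cleared 0 line(s) (total 0); column heights now [0 1 7 8 8 0], max=8
Drop 4: I rot3 at col 5 lands with bottom-row=0; cleared 0 line(s) (total 0); column heights now [0 1 7 8 8 4], max=8
Drop 5: O rot3 at col 0 lands with bottom-row=1; cleared 0 line(s) (total 0); column heights now [3 3 7 8 8 4], max=8
Test piece I rot1 at col 3 (width 1): heights before test = [3 3 7 8 8 4]; fits = False

Answer: no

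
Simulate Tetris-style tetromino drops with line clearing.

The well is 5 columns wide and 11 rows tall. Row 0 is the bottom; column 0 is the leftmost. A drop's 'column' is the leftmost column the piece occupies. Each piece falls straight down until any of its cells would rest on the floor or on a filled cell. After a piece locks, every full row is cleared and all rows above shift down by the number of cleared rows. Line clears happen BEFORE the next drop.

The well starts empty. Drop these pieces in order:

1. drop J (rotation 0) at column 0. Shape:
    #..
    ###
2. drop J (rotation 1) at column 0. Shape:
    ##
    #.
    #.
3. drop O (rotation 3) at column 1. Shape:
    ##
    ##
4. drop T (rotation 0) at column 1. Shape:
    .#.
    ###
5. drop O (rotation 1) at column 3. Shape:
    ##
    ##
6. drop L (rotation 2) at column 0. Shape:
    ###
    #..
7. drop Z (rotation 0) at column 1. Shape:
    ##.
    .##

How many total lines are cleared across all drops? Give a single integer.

Drop 1: J rot0 at col 0 lands with bottom-row=0; cleared 0 line(s) (total 0); column heights now [2 1 1 0 0], max=2
Drop 2: J rot1 at col 0 lands with bottom-row=2; cleared 0 line(s) (total 0); column heights now [5 5 1 0 0], max=5
Drop 3: O rot3 at col 1 lands with bottom-row=5; cleared 0 line(s) (total 0); column heights now [5 7 7 0 0], max=7
Drop 4: T rot0 at col 1 lands with bottom-row=7; cleared 0 line(s) (total 0); column heights now [5 8 9 8 0], max=9
Drop 5: O rot1 at col 3 lands with bottom-row=8; cleared 0 line(s) (total 0); column heights now [5 8 9 10 10], max=10
Drop 6: L rot2 at col 0 lands with bottom-row=8; cleared 1 line(s) (total 1); column heights now [9 8 9 9 9], max=9
Drop 7: Z rot0 at col 1 lands with bottom-row=9; cleared 0 line(s) (total 1); column heights now [9 11 11 10 9], max=11

Answer: 1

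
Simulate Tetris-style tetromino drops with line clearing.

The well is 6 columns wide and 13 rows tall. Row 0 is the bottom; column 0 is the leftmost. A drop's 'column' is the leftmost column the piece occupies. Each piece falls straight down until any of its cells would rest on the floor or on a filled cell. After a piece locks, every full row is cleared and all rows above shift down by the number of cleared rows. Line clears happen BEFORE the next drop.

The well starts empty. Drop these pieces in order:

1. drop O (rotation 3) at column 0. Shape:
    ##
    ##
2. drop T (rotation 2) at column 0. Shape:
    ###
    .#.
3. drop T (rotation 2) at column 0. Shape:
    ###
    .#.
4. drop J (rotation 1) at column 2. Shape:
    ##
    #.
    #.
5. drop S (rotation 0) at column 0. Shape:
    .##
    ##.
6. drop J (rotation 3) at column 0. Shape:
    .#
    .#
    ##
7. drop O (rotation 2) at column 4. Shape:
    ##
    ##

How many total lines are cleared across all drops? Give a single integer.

Answer: 0

Derivation:
Drop 1: O rot3 at col 0 lands with bottom-row=0; cleared 0 line(s) (total 0); column heights now [2 2 0 0 0 0], max=2
Drop 2: T rot2 at col 0 lands with bottom-row=2; cleared 0 line(s) (total 0); column heights now [4 4 4 0 0 0], max=4
Drop 3: T rot2 at col 0 lands with bottom-row=4; cleared 0 line(s) (total 0); column heights now [6 6 6 0 0 0], max=6
Drop 4: J rot1 at col 2 lands with bottom-row=6; cleared 0 line(s) (total 0); column heights now [6 6 9 9 0 0], max=9
Drop 5: S rot0 at col 0 lands with bottom-row=8; cleared 0 line(s) (total 0); column heights now [9 10 10 9 0 0], max=10
Drop 6: J rot3 at col 0 lands with bottom-row=10; cleared 0 line(s) (total 0); column heights now [11 13 10 9 0 0], max=13
Drop 7: O rot2 at col 4 lands with bottom-row=0; cleared 0 line(s) (total 0); column heights now [11 13 10 9 2 2], max=13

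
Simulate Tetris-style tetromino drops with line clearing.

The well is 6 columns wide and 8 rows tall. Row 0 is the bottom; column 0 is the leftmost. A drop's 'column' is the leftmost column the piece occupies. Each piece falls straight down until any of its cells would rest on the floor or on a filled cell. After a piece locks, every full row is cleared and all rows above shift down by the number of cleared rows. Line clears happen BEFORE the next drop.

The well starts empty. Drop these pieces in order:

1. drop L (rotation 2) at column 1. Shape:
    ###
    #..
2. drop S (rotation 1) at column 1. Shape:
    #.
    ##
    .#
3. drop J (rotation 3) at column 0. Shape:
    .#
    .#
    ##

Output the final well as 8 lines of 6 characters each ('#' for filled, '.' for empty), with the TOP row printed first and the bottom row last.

Drop 1: L rot2 at col 1 lands with bottom-row=0; cleared 0 line(s) (total 0); column heights now [0 2 2 2 0 0], max=2
Drop 2: S rot1 at col 1 lands with bottom-row=2; cleared 0 line(s) (total 0); column heights now [0 5 4 2 0 0], max=5
Drop 3: J rot3 at col 0 lands with bottom-row=5; cleared 0 line(s) (total 0); column heights now [6 8 4 2 0 0], max=8

Answer: .#....
.#....
##....
.#....
.##...
..#...
.###..
.#....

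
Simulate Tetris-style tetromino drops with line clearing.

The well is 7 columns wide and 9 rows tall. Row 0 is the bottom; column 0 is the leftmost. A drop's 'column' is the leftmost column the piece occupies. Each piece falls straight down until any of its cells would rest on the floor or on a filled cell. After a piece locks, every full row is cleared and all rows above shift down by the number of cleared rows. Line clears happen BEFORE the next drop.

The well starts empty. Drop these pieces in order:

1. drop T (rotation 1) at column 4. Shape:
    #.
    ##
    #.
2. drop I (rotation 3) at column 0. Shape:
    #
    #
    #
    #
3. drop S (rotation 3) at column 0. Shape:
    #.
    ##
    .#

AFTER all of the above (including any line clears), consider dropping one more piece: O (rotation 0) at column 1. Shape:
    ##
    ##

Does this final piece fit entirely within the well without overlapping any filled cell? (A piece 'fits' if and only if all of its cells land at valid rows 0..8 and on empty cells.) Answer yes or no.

Answer: yes

Derivation:
Drop 1: T rot1 at col 4 lands with bottom-row=0; cleared 0 line(s) (total 0); column heights now [0 0 0 0 3 2 0], max=3
Drop 2: I rot3 at col 0 lands with bottom-row=0; cleared 0 line(s) (total 0); column heights now [4 0 0 0 3 2 0], max=4
Drop 3: S rot3 at col 0 lands with bottom-row=3; cleared 0 line(s) (total 0); column heights now [6 5 0 0 3 2 0], max=6
Test piece O rot0 at col 1 (width 2): heights before test = [6 5 0 0 3 2 0]; fits = True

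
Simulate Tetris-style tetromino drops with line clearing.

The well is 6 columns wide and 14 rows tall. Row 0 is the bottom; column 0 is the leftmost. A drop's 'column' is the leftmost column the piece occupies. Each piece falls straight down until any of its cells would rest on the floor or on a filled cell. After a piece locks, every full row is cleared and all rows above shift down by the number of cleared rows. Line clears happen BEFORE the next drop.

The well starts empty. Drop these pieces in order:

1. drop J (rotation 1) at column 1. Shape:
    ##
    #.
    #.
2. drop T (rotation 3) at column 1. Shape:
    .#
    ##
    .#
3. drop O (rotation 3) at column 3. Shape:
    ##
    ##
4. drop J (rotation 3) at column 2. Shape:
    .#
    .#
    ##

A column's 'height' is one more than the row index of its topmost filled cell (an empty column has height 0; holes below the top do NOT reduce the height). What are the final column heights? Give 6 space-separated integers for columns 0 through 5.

Drop 1: J rot1 at col 1 lands with bottom-row=0; cleared 0 line(s) (total 0); column heights now [0 3 3 0 0 0], max=3
Drop 2: T rot3 at col 1 lands with bottom-row=3; cleared 0 line(s) (total 0); column heights now [0 5 6 0 0 0], max=6
Drop 3: O rot3 at col 3 lands with bottom-row=0; cleared 0 line(s) (total 0); column heights now [0 5 6 2 2 0], max=6
Drop 4: J rot3 at col 2 lands with bottom-row=6; cleared 0 line(s) (total 0); column heights now [0 5 7 9 2 0], max=9

Answer: 0 5 7 9 2 0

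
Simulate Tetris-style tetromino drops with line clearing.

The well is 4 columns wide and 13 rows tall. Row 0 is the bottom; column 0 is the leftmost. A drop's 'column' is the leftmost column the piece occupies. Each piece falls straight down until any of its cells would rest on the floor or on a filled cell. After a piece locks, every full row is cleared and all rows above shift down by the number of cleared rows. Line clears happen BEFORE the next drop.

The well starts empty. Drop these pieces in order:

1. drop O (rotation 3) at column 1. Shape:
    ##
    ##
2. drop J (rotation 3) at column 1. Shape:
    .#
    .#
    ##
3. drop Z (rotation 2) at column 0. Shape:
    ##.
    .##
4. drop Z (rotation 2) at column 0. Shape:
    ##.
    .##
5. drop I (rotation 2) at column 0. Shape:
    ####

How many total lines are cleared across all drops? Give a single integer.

Drop 1: O rot3 at col 1 lands with bottom-row=0; cleared 0 line(s) (total 0); column heights now [0 2 2 0], max=2
Drop 2: J rot3 at col 1 lands with bottom-row=2; cleared 0 line(s) (total 0); column heights now [0 3 5 0], max=5
Drop 3: Z rot2 at col 0 lands with bottom-row=5; cleared 0 line(s) (total 0); column heights now [7 7 6 0], max=7
Drop 4: Z rot2 at col 0 lands with bottom-row=7; cleared 0 line(s) (total 0); column heights now [9 9 8 0], max=9
Drop 5: I rot2 at col 0 lands with bottom-row=9; cleared 1 line(s) (total 1); column heights now [9 9 8 0], max=9

Answer: 1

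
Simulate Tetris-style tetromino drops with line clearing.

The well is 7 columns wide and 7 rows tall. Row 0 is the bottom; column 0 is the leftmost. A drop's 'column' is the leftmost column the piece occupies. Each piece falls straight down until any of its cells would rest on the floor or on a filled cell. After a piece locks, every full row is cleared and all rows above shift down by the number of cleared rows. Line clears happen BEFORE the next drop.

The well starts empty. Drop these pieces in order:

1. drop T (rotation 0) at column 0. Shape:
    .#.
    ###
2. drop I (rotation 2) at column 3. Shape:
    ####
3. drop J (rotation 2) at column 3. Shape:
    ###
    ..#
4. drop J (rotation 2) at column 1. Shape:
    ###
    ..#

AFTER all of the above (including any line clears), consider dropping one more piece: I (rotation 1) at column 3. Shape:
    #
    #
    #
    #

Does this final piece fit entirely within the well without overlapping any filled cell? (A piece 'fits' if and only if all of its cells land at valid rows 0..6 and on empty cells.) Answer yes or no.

Drop 1: T rot0 at col 0 lands with bottom-row=0; cleared 0 line(s) (total 0); column heights now [1 2 1 0 0 0 0], max=2
Drop 2: I rot2 at col 3 lands with bottom-row=0; cleared 1 line(s) (total 1); column heights now [0 1 0 0 0 0 0], max=1
Drop 3: J rot2 at col 3 lands with bottom-row=0; cleared 0 line(s) (total 1); column heights now [0 1 0 2 2 2 0], max=2
Drop 4: J rot2 at col 1 lands with bottom-row=2; cleared 0 line(s) (total 1); column heights now [0 4 4 4 2 2 0], max=4
Test piece I rot1 at col 3 (width 1): heights before test = [0 4 4 4 2 2 0]; fits = False

Answer: no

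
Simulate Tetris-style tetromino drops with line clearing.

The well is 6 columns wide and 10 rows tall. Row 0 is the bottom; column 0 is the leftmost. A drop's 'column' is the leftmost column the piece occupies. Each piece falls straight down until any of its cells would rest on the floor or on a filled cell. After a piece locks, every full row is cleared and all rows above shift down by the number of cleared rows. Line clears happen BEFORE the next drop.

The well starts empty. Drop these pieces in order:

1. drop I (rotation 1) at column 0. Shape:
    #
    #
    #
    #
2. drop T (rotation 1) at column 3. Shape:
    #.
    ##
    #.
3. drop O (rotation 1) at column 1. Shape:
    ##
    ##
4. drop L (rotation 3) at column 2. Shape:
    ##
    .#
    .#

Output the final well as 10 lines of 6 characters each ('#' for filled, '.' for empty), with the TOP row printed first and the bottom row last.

Answer: ......
......
......
......
..##..
...#..
#..#..
#..#..
#####.
####..

Derivation:
Drop 1: I rot1 at col 0 lands with bottom-row=0; cleared 0 line(s) (total 0); column heights now [4 0 0 0 0 0], max=4
Drop 2: T rot1 at col 3 lands with bottom-row=0; cleared 0 line(s) (total 0); column heights now [4 0 0 3 2 0], max=4
Drop 3: O rot1 at col 1 lands with bottom-row=0; cleared 0 line(s) (total 0); column heights now [4 2 2 3 2 0], max=4
Drop 4: L rot3 at col 2 lands with bottom-row=3; cleared 0 line(s) (total 0); column heights now [4 2 6 6 2 0], max=6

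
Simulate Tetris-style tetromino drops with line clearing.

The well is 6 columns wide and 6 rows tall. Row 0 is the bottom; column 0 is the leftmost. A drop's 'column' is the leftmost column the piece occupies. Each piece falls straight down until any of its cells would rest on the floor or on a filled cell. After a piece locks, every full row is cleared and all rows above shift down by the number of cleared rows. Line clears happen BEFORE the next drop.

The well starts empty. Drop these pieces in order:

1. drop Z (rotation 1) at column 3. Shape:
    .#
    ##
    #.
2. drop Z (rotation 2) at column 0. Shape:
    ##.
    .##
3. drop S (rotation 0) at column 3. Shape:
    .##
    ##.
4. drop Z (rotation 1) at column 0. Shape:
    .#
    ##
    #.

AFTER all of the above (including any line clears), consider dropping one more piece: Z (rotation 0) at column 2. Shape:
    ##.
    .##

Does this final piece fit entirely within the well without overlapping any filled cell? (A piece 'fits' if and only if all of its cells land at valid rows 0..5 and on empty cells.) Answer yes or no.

Drop 1: Z rot1 at col 3 lands with bottom-row=0; cleared 0 line(s) (total 0); column heights now [0 0 0 2 3 0], max=3
Drop 2: Z rot2 at col 0 lands with bottom-row=0; cleared 0 line(s) (total 0); column heights now [2 2 1 2 3 0], max=3
Drop 3: S rot0 at col 3 lands with bottom-row=3; cleared 0 line(s) (total 0); column heights now [2 2 1 4 5 5], max=5
Drop 4: Z rot1 at col 0 lands with bottom-row=2; cleared 0 line(s) (total 0); column heights now [4 5 1 4 5 5], max=5
Test piece Z rot0 at col 2 (width 3): heights before test = [4 5 1 4 5 5]; fits = False

Answer: no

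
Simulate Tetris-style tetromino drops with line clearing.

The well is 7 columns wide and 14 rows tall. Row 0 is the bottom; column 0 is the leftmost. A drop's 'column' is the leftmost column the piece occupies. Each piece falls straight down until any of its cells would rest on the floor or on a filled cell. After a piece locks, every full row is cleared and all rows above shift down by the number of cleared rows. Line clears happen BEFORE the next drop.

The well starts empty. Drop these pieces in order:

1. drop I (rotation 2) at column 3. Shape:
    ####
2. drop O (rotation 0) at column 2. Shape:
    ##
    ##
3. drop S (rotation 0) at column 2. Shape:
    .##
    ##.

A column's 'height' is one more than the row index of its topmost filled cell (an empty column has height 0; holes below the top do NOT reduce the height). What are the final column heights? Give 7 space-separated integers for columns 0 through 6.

Drop 1: I rot2 at col 3 lands with bottom-row=0; cleared 0 line(s) (total 0); column heights now [0 0 0 1 1 1 1], max=1
Drop 2: O rot0 at col 2 lands with bottom-row=1; cleared 0 line(s) (total 0); column heights now [0 0 3 3 1 1 1], max=3
Drop 3: S rot0 at col 2 lands with bottom-row=3; cleared 0 line(s) (total 0); column heights now [0 0 4 5 5 1 1], max=5

Answer: 0 0 4 5 5 1 1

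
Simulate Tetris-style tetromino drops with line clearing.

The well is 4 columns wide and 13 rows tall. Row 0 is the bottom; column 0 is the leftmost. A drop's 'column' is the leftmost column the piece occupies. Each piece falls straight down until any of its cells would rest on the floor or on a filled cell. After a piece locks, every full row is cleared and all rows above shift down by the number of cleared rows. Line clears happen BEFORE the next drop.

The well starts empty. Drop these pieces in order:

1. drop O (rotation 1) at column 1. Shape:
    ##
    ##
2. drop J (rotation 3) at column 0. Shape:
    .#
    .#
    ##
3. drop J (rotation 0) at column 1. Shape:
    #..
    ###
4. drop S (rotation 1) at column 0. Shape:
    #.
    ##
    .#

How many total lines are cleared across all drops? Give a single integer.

Answer: 0

Derivation:
Drop 1: O rot1 at col 1 lands with bottom-row=0; cleared 0 line(s) (total 0); column heights now [0 2 2 0], max=2
Drop 2: J rot3 at col 0 lands with bottom-row=2; cleared 0 line(s) (total 0); column heights now [3 5 2 0], max=5
Drop 3: J rot0 at col 1 lands with bottom-row=5; cleared 0 line(s) (total 0); column heights now [3 7 6 6], max=7
Drop 4: S rot1 at col 0 lands with bottom-row=7; cleared 0 line(s) (total 0); column heights now [10 9 6 6], max=10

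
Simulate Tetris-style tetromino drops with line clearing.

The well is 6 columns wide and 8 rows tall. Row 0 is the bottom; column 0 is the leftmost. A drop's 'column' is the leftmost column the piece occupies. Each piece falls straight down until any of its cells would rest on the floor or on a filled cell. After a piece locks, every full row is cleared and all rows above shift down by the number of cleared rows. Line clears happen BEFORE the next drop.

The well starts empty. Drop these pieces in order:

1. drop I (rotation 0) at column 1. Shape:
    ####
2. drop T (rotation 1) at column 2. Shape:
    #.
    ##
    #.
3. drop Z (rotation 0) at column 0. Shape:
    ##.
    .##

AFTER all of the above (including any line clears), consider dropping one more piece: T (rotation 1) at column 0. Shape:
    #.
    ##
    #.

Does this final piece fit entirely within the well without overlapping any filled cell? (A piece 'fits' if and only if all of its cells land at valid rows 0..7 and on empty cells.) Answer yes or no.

Drop 1: I rot0 at col 1 lands with bottom-row=0; cleared 0 line(s) (total 0); column heights now [0 1 1 1 1 0], max=1
Drop 2: T rot1 at col 2 lands with bottom-row=1; cleared 0 line(s) (total 0); column heights now [0 1 4 3 1 0], max=4
Drop 3: Z rot0 at col 0 lands with bottom-row=4; cleared 0 line(s) (total 0); column heights now [6 6 5 3 1 0], max=6
Test piece T rot1 at col 0 (width 2): heights before test = [6 6 5 3 1 0]; fits = False

Answer: no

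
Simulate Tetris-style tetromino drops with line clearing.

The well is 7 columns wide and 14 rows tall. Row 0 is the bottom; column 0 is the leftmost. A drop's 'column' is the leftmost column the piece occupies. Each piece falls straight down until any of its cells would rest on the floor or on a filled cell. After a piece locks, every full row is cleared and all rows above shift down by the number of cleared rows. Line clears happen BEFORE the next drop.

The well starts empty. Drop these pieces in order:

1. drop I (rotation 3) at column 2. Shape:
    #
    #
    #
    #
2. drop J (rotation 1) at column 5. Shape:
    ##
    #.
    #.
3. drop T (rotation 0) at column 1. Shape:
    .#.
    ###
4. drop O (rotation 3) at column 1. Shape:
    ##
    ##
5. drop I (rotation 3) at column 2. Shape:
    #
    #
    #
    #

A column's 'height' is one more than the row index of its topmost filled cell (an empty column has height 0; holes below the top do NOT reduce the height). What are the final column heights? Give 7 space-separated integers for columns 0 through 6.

Answer: 0 8 12 5 0 3 3

Derivation:
Drop 1: I rot3 at col 2 lands with bottom-row=0; cleared 0 line(s) (total 0); column heights now [0 0 4 0 0 0 0], max=4
Drop 2: J rot1 at col 5 lands with bottom-row=0; cleared 0 line(s) (total 0); column heights now [0 0 4 0 0 3 3], max=4
Drop 3: T rot0 at col 1 lands with bottom-row=4; cleared 0 line(s) (total 0); column heights now [0 5 6 5 0 3 3], max=6
Drop 4: O rot3 at col 1 lands with bottom-row=6; cleared 0 line(s) (total 0); column heights now [0 8 8 5 0 3 3], max=8
Drop 5: I rot3 at col 2 lands with bottom-row=8; cleared 0 line(s) (total 0); column heights now [0 8 12 5 0 3 3], max=12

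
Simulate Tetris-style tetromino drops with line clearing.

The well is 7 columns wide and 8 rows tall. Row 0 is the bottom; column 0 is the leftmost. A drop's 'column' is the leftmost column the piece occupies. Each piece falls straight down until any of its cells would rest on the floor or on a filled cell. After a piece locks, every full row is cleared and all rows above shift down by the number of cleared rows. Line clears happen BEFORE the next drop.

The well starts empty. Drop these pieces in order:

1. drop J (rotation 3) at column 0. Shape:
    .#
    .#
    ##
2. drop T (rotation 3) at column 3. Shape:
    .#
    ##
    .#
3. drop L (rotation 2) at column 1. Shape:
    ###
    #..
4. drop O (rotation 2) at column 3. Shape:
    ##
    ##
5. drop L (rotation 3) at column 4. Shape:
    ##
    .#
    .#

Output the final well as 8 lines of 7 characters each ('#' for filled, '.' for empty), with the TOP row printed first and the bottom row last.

Drop 1: J rot3 at col 0 lands with bottom-row=0; cleared 0 line(s) (total 0); column heights now [1 3 0 0 0 0 0], max=3
Drop 2: T rot3 at col 3 lands with bottom-row=0; cleared 0 line(s) (total 0); column heights now [1 3 0 2 3 0 0], max=3
Drop 3: L rot2 at col 1 lands with bottom-row=3; cleared 0 line(s) (total 0); column heights now [1 5 5 5 3 0 0], max=5
Drop 4: O rot2 at col 3 lands with bottom-row=5; cleared 0 line(s) (total 0); column heights now [1 5 5 7 7 0 0], max=7
Drop 5: L rot3 at col 4 lands with bottom-row=5; cleared 0 line(s) (total 0); column heights now [1 5 5 7 8 8 0], max=8

Answer: ....##.
...###.
...###.
.###...
.#.....
.#..#..
.#.##..
##..#..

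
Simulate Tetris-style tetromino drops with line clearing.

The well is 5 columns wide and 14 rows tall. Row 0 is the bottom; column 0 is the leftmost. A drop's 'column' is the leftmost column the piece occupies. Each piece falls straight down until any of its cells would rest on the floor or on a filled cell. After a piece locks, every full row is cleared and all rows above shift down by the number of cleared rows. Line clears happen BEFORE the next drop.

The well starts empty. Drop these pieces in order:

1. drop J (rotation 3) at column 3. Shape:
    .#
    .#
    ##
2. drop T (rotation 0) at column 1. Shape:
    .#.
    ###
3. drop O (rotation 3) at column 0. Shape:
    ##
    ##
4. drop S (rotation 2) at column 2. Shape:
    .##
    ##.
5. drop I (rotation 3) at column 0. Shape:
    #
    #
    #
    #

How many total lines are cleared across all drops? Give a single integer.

Drop 1: J rot3 at col 3 lands with bottom-row=0; cleared 0 line(s) (total 0); column heights now [0 0 0 1 3], max=3
Drop 2: T rot0 at col 1 lands with bottom-row=1; cleared 0 line(s) (total 0); column heights now [0 2 3 2 3], max=3
Drop 3: O rot3 at col 0 lands with bottom-row=2; cleared 0 line(s) (total 0); column heights now [4 4 3 2 3], max=4
Drop 4: S rot2 at col 2 lands with bottom-row=3; cleared 0 line(s) (total 0); column heights now [4 4 4 5 5], max=5
Drop 5: I rot3 at col 0 lands with bottom-row=4; cleared 0 line(s) (total 0); column heights now [8 4 4 5 5], max=8

Answer: 0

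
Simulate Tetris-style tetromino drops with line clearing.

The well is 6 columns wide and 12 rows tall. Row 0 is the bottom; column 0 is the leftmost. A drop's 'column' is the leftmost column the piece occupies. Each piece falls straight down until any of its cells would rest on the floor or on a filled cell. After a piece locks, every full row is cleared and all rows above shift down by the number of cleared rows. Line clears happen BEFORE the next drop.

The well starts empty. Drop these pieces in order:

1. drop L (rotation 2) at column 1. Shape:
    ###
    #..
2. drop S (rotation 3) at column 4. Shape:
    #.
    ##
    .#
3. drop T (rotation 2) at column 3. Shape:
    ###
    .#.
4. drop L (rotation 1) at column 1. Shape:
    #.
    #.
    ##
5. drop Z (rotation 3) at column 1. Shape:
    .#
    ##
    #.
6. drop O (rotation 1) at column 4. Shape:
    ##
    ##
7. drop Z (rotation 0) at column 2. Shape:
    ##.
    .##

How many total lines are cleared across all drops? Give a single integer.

Answer: 0

Derivation:
Drop 1: L rot2 at col 1 lands with bottom-row=0; cleared 0 line(s) (total 0); column heights now [0 2 2 2 0 0], max=2
Drop 2: S rot3 at col 4 lands with bottom-row=0; cleared 0 line(s) (total 0); column heights now [0 2 2 2 3 2], max=3
Drop 3: T rot2 at col 3 lands with bottom-row=3; cleared 0 line(s) (total 0); column heights now [0 2 2 5 5 5], max=5
Drop 4: L rot1 at col 1 lands with bottom-row=2; cleared 0 line(s) (total 0); column heights now [0 5 3 5 5 5], max=5
Drop 5: Z rot3 at col 1 lands with bottom-row=5; cleared 0 line(s) (total 0); column heights now [0 7 8 5 5 5], max=8
Drop 6: O rot1 at col 4 lands with bottom-row=5; cleared 0 line(s) (total 0); column heights now [0 7 8 5 7 7], max=8
Drop 7: Z rot0 at col 2 lands with bottom-row=7; cleared 0 line(s) (total 0); column heights now [0 7 9 9 8 7], max=9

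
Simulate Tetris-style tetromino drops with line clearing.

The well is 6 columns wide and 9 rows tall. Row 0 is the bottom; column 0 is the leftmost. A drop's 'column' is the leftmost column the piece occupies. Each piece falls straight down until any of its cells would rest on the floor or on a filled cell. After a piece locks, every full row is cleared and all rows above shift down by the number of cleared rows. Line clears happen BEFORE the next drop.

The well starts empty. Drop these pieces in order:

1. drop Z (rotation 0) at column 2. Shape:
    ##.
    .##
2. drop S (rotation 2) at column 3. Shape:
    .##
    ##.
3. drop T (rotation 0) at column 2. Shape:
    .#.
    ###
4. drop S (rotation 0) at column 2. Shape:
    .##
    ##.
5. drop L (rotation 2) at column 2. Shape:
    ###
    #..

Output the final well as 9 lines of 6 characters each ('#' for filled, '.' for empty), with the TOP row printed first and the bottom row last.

Answer: ..###.
..###.
..##..
...#..
..###.
....##
...##.
..##..
...##.

Derivation:
Drop 1: Z rot0 at col 2 lands with bottom-row=0; cleared 0 line(s) (total 0); column heights now [0 0 2 2 1 0], max=2
Drop 2: S rot2 at col 3 lands with bottom-row=2; cleared 0 line(s) (total 0); column heights now [0 0 2 3 4 4], max=4
Drop 3: T rot0 at col 2 lands with bottom-row=4; cleared 0 line(s) (total 0); column heights now [0 0 5 6 5 4], max=6
Drop 4: S rot0 at col 2 lands with bottom-row=6; cleared 0 line(s) (total 0); column heights now [0 0 7 8 8 4], max=8
Drop 5: L rot2 at col 2 lands with bottom-row=7; cleared 0 line(s) (total 0); column heights now [0 0 9 9 9 4], max=9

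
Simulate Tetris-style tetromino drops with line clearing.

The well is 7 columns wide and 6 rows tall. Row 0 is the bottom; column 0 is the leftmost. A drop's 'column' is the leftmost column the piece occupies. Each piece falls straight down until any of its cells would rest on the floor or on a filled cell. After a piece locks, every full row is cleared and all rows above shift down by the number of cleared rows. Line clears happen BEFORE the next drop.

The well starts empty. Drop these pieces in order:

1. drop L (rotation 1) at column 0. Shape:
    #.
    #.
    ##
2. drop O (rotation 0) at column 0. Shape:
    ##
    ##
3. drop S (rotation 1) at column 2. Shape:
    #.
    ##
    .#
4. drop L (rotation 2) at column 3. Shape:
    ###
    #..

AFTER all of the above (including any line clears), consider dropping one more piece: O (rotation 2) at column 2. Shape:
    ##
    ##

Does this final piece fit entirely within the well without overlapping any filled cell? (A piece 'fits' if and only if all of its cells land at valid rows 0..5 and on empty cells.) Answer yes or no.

Drop 1: L rot1 at col 0 lands with bottom-row=0; cleared 0 line(s) (total 0); column heights now [3 1 0 0 0 0 0], max=3
Drop 2: O rot0 at col 0 lands with bottom-row=3; cleared 0 line(s) (total 0); column heights now [5 5 0 0 0 0 0], max=5
Drop 3: S rot1 at col 2 lands with bottom-row=0; cleared 0 line(s) (total 0); column heights now [5 5 3 2 0 0 0], max=5
Drop 4: L rot2 at col 3 lands with bottom-row=2; cleared 0 line(s) (total 0); column heights now [5 5 3 4 4 4 0], max=5
Test piece O rot2 at col 2 (width 2): heights before test = [5 5 3 4 4 4 0]; fits = True

Answer: yes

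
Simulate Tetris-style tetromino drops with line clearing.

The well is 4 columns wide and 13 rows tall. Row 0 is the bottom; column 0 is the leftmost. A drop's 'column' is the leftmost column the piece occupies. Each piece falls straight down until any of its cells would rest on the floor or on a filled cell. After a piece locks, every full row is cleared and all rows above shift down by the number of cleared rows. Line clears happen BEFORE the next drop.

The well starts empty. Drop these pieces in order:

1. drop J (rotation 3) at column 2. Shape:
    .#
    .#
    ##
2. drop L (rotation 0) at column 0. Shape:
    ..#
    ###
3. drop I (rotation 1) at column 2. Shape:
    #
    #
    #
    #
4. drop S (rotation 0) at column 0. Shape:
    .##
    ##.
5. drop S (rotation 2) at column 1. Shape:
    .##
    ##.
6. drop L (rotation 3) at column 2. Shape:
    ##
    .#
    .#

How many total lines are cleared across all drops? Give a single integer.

Answer: 1

Derivation:
Drop 1: J rot3 at col 2 lands with bottom-row=0; cleared 0 line(s) (total 0); column heights now [0 0 1 3], max=3
Drop 2: L rot0 at col 0 lands with bottom-row=1; cleared 1 line(s) (total 1); column heights now [0 0 2 2], max=2
Drop 3: I rot1 at col 2 lands with bottom-row=2; cleared 0 line(s) (total 1); column heights now [0 0 6 2], max=6
Drop 4: S rot0 at col 0 lands with bottom-row=5; cleared 0 line(s) (total 1); column heights now [6 7 7 2], max=7
Drop 5: S rot2 at col 1 lands with bottom-row=7; cleared 0 line(s) (total 1); column heights now [6 8 9 9], max=9
Drop 6: L rot3 at col 2 lands with bottom-row=9; cleared 0 line(s) (total 1); column heights now [6 8 12 12], max=12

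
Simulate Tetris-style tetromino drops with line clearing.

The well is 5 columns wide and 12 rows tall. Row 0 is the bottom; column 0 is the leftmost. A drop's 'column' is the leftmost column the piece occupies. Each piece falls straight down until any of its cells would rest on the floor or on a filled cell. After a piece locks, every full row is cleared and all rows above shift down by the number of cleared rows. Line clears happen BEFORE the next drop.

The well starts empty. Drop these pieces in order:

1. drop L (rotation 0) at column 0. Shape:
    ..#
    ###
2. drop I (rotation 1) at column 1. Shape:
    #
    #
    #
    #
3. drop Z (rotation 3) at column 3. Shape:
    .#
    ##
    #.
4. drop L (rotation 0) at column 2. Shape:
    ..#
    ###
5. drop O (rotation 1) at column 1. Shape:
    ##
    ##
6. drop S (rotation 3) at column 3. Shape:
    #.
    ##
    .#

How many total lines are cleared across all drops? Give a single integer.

Drop 1: L rot0 at col 0 lands with bottom-row=0; cleared 0 line(s) (total 0); column heights now [1 1 2 0 0], max=2
Drop 2: I rot1 at col 1 lands with bottom-row=1; cleared 0 line(s) (total 0); column heights now [1 5 2 0 0], max=5
Drop 3: Z rot3 at col 3 lands with bottom-row=0; cleared 0 line(s) (total 0); column heights now [1 5 2 2 3], max=5
Drop 4: L rot0 at col 2 lands with bottom-row=3; cleared 0 line(s) (total 0); column heights now [1 5 4 4 5], max=5
Drop 5: O rot1 at col 1 lands with bottom-row=5; cleared 0 line(s) (total 0); column heights now [1 7 7 4 5], max=7
Drop 6: S rot3 at col 3 lands with bottom-row=5; cleared 0 line(s) (total 0); column heights now [1 7 7 8 7], max=8

Answer: 0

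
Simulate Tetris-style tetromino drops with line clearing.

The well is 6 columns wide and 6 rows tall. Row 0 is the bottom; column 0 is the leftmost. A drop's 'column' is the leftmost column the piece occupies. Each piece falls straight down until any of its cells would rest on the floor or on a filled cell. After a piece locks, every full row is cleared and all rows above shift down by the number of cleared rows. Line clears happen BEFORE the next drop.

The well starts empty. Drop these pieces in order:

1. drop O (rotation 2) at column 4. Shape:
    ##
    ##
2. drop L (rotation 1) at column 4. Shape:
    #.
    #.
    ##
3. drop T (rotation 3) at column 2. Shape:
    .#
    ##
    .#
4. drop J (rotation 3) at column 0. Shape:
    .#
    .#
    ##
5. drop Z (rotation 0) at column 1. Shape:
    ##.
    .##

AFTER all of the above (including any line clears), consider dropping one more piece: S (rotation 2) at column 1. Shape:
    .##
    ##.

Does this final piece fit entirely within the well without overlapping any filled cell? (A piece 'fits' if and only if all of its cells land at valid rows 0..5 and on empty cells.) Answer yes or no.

Drop 1: O rot2 at col 4 lands with bottom-row=0; cleared 0 line(s) (total 0); column heights now [0 0 0 0 2 2], max=2
Drop 2: L rot1 at col 4 lands with bottom-row=2; cleared 0 line(s) (total 0); column heights now [0 0 0 0 5 3], max=5
Drop 3: T rot3 at col 2 lands with bottom-row=0; cleared 0 line(s) (total 0); column heights now [0 0 2 3 5 3], max=5
Drop 4: J rot3 at col 0 lands with bottom-row=0; cleared 0 line(s) (total 0); column heights now [1 3 2 3 5 3], max=5
Drop 5: Z rot0 at col 1 lands with bottom-row=3; cleared 0 line(s) (total 0); column heights now [1 5 5 4 5 3], max=5
Test piece S rot2 at col 1 (width 3): heights before test = [1 5 5 4 5 3]; fits = False

Answer: no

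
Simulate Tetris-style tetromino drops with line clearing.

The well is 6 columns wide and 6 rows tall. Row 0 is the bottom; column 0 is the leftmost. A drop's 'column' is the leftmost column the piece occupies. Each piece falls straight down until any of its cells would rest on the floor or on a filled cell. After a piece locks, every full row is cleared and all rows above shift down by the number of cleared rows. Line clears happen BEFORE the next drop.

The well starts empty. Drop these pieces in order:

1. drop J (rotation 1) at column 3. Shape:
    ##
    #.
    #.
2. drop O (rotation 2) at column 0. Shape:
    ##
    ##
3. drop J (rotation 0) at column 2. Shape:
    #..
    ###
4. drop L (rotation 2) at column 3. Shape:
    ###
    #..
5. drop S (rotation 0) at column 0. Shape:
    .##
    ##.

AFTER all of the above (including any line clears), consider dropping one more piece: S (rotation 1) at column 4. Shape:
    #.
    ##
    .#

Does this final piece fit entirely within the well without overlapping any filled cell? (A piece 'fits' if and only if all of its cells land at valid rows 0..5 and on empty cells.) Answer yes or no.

Drop 1: J rot1 at col 3 lands with bottom-row=0; cleared 0 line(s) (total 0); column heights now [0 0 0 3 3 0], max=3
Drop 2: O rot2 at col 0 lands with bottom-row=0; cleared 0 line(s) (total 0); column heights now [2 2 0 3 3 0], max=3
Drop 3: J rot0 at col 2 lands with bottom-row=3; cleared 0 line(s) (total 0); column heights now [2 2 5 4 4 0], max=5
Drop 4: L rot2 at col 3 lands with bottom-row=4; cleared 0 line(s) (total 0); column heights now [2 2 5 6 6 6], max=6
Drop 5: S rot0 at col 0 lands with bottom-row=4; cleared 0 line(s) (total 0); column heights now [5 6 6 6 6 6], max=6
Test piece S rot1 at col 4 (width 2): heights before test = [5 6 6 6 6 6]; fits = False

Answer: no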